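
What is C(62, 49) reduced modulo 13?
4

Using Lucas' theorem:
Write n=62 and k=49 in base 13:
n in base 13: [4, 10]
k in base 13: [3, 10]
C(62,49) mod 13 = ∏ C(n_i, k_i) mod 13
Digit binomials (mod 13): C(4,3) = 4; C(10,10) = 1
Product: 4 × 1 = 4 ≡ 4 (mod 13)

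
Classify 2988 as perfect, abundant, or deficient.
abundant

Proper divisors of 2988: sum = 1 + 2 + 3 + 4 + 6 + 9 + 12 + 18 + ... + 498 + 747 + 996 + 1494 (17 divisors) = 4656
Since 4656 > 2988, 2988 is abundant.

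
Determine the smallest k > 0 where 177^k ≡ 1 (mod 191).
19

191 is prime, so ord(177) divides φ(191) = 190.
Divisors of 190: 1, 2, 5, 10, 19, 38, 95, 190.
Repeated squaring: 177^1 ≡ 177, 177^2 ≡ 5, 177^4 ≡ 25, 177^8 ≡ 52, 177^16 ≡ 30, 177^32 ≡ 136, 177^64 ≡ 160, 177^128 ≡ 6 (mod 191).
Test 177^d mod 191 for each divisor d in increasing order:
177^1 ≡ 177
177^2 ≡ 5
177^5 = 177^4·177^1 ≡ 32
177^10 = 177^8·177^2 ≡ 69
177^19 = 177^16·177^2·177^1 ≡ 1  ← first divisor giving 1
The order is 19.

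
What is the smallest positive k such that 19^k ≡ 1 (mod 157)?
39

157 is prime, so ord(19) divides φ(157) = 156.
Divisors of 156: 1, 2, 3, 4, 6, 12, 13, 26, 39, 52, 78, 156.
Repeated squaring: 19^1 ≡ 19, 19^2 ≡ 47, 19^4 ≡ 11, 19^8 ≡ 121, 19^16 ≡ 40, 19^32 ≡ 30, 19^64 ≡ 115, 19^128 ≡ 37 (mod 157).
Test 19^d mod 157 for each divisor d in increasing order:
19^1 ≡ 19
19^2 ≡ 47
19^3 = 19^2·19^1 ≡ 108
19^4 ≡ 11
19^6 = 19^4·19^2 ≡ 46
19^12 = 19^8·19^4 ≡ 75
19^13 = 19^8·19^4·19^1 ≡ 12
19^26 = 19^16·19^8·19^2 ≡ 144
19^39 = 19^32·19^4·19^2·19^1 ≡ 1  ← first divisor giving 1
The order is 39.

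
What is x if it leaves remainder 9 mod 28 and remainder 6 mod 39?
513

Using Chinese Remainder Theorem:
M = 28 × 39 = 1092
M1 = 39, M2 = 28
y1 = 39^(-1) mod 28 = 23
y2 = 28^(-1) mod 39 = 7
x = (9×39×23 + 6×28×7) mod 1092 = 513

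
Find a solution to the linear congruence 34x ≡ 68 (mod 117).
x ≡ 2 (mod 117)

gcd(34, 117) = 1, which divides 68, so solutions exist.
Find 34^(-1) mod 117 by the extended Euclidean algorithm:
117 = 3 × 34 + 15  ⟹  15 = (1)·117 + (-3)·34
34 = 2 × 15 + 4  ⟹  4 = (-2)·117 + (7)·34
15 = 3 × 4 + 3  ⟹  3 = (7)·117 + (-24)·34
4 = 1 × 3 + 1  ⟹  1 = (-9)·117 + (31)·34
So (31)·34 ≡ 1 (mod 117), i.e. 34^(-1) ≡ 31 (mod 117).
x ≡ 31 × 68 = 2108 ≡ 2 (mod 117).
Check: 34 × 2 = 68 ≡ 68 (mod 117).
Unique solution: x ≡ 2 (mod 117)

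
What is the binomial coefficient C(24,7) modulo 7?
3

Using Lucas' theorem:
Write n=24 and k=7 in base 7:
n in base 7: [3, 3]
k in base 7: [1, 0]
C(24,7) mod 7 = ∏ C(n_i, k_i) mod 7
Digit binomials (mod 7): C(3,1) = 3; C(3,0) = 1
Product: 3 × 1 = 3 ≡ 3 (mod 7)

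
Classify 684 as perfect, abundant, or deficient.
abundant

Proper divisors of 684: sum = 1 + 2 + 3 + 4 + 6 + 9 + 12 + 18 + ... + 114 + 171 + 228 + 342 (17 divisors) = 1136
Since 1136 > 684, 684 is abundant.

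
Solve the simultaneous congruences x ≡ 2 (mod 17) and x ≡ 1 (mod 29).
291

Using Chinese Remainder Theorem:
M = 17 × 29 = 493
M1 = 29, M2 = 17
y1 = 29^(-1) mod 17 = 10
y2 = 17^(-1) mod 29 = 12
x = (2×29×10 + 1×17×12) mod 493 = 291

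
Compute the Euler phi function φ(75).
40

75 = 3 × 5^2
φ(n) = n × ∏(1 - 1/p) for each prime p dividing n
φ(75) = 75 × (1 - 1/3) × (1 - 1/5) = 40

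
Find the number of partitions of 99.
169229875

p(n) counts ways to write n as a sum of positive integers (order ignored).
Euler's pentagonal recurrence: p(k) = p(k-1) + p(k-2) - p(k-5) - p(k-7) + p(k-12) + p(k-15) - ... (offsets j(3j∓1)/2, signs ++--, p(0)=1, p(<0)=0).
DP table for k = 0..98: p(0)=1, p(1)=1, p(2)=2, p(3)=3, p(4)=5, p(5)=7, p(6)=11, p(7)=15, p(8)=22, p(9)=30, p(10)=42, p(11)=56, p(12)=77, p(13)=101, p(14)=135, p(15)=176, p(16)=231, p(17)=297, p(18)=385, p(19)=490, p(20)=627, p(21)=792, p(22)=1002, p(23)=1255, p(24)=1575, p(25)=1958, p(26)=2436, p(27)=3010, p(28)=3718, p(29)=4565, p(30)=5604, p(31)=6842, p(32)=8349, p(33)=10143, p(34)=12310, p(35)=14883, p(36)=17977, p(37)=21637, p(38)=26015, p(39)=31185, p(40)=37338, p(41)=44583, p(42)=53174, p(43)=63261, p(44)=75175, p(45)=89134, p(46)=105558, p(47)=124754, p(48)=147273, p(49)=173525, p(50)=204226, p(51)=239943, p(52)=281589, p(53)=329931, p(54)=386155, p(55)=451276, p(56)=526823, p(57)=614154, p(58)=715220, p(59)=831820, p(60)=966467, p(61)=1121505, p(62)=1300156, p(63)=1505499, p(64)=1741630, p(65)=2012558, p(66)=2323520, p(67)=2679689, p(68)=3087735, p(69)=3554345, p(70)=4087968, p(71)=4697205, p(72)=5392783, p(73)=6185689, p(74)=7089500, p(75)=8118264, p(76)=9289091, p(77)=10619863, p(78)=12132164, p(79)=13848650, p(80)=15796476, p(81)=18004327, p(82)=20506255, p(83)=23338469, p(84)=26543660, p(85)=30167357, p(86)=34262962, p(87)=38887673, p(88)=44108109, p(89)=49995925, p(90)=56634173, p(91)=64112359, p(92)=72533807, p(93)=82010177, p(94)=92669720, p(95)=104651419, p(96)=118114304, p(97)=133230930, p(98)=150198136.
Final step: p(99) = p(98) + p(97) - p(94) - p(92) + p(87) + p(84) - p(77) - p(73) + p(64) + p(59) - p(48) - p(42) + p(29) + p(22) - p(7)
= 150198136 + 133230930 - 92669720 - 72533807 + 38887673 + 26543660 - 10619863 - 6185689 + 1741630 + 831820 - 147273 - 53174 + 4565 + 1002 - 15
= 169229875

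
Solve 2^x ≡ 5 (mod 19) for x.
16

Baby-step giant-step with step n = ⌈√19⌉ = 5.
Baby steps 2^j mod 19 (j:value) for j=0..4: 0:1, 1:2, 2:4, 3:8, 4:16.
Giant-step multiplier: 2^(-5) ≡ 2^(18-5) = 2^13 ≡ 3 (mod 19).
Giant steps γ_i = 5·3^i mod 19: γ_0=5, γ_1=15, γ_2=7, γ_3=2 (in table at j=1).
x = i·n + j = 3·5 + 1 = 16.
Check: 2^16 ≡ 5 (mod 19).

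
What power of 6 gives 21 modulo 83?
64

Baby-step giant-step with step n = ⌈√83⌉ = 10.
Baby steps 6^j mod 83 (j:value) for j=0..9: 0:1, 1:6, 2:36, 3:50, 4:51, 5:57, 6:10, 7:60, 8:28, 9:2.
Giant-step multiplier: 6^(-10) ≡ 6^(82-10) = 6^72 ≡ 7 (mod 83).
Giant steps γ_i = 21·7^i mod 83: γ_0=21, γ_1=64, γ_2=33, γ_3=65, γ_4=40, γ_5=31, γ_6=51 (in table at j=4).
x = i·n + j = 6·10 + 4 = 64.
Check: 6^64 ≡ 21 (mod 83).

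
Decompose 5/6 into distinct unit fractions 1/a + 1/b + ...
1/2 + 1/3

Greedy algorithm:
5/6: ceiling(6/5) = 2, use 1/2
1/3: ceiling(3/1) = 3, use 1/3
Result: 5/6 = 1/2 + 1/3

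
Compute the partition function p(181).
749474411781

p(n) counts ways to write n as a sum of positive integers (order ignored).
Euler's pentagonal recurrence: p(k) = p(k-1) + p(k-2) - p(k-5) - p(k-7) + p(k-12) + p(k-15) - ... (offsets j(3j∓1)/2, signs ++--, p(0)=1, p(<0)=0).
DP table for k = 0..180: p(0)=1, p(1)=1, p(2)=2, p(3)=3, p(4)=5, p(5)=7, p(6)=11, p(7)=15, p(8)=22, p(9)=30, p(10)=42, p(11)=56, p(12)=77, p(13)=101, p(14)=135, p(15)=176, p(16)=231, p(17)=297, p(18)=385, p(19)=490, p(20)=627, p(21)=792, p(22)=1002, p(23)=1255, p(24)=1575, p(25)=1958, p(26)=2436, p(27)=3010, p(28)=3718, p(29)=4565, p(30)=5604, p(31)=6842, p(32)=8349, p(33)=10143, p(34)=12310, p(35)=14883, p(36)=17977, p(37)=21637, p(38)=26015, p(39)=31185, p(40)=37338, p(41)=44583, p(42)=53174, p(43)=63261, p(44)=75175, p(45)=89134, p(46)=105558, p(47)=124754, p(48)=147273, p(49)=173525, p(50)=204226, p(51)=239943, p(52)=281589, p(53)=329931, p(54)=386155, p(55)=451276, p(56)=526823, p(57)=614154, p(58)=715220, p(59)=831820, p(60)=966467, p(61)=1121505, p(62)=1300156, p(63)=1505499, p(64)=1741630, p(65)=2012558, p(66)=2323520, p(67)=2679689, p(68)=3087735, p(69)=3554345, p(70)=4087968, p(71)=4697205, p(72)=5392783, p(73)=6185689, p(74)=7089500, p(75)=8118264, p(76)=9289091, p(77)=10619863, p(78)=12132164, p(79)=13848650, p(80)=15796476, p(81)=18004327, p(82)=20506255, p(83)=23338469, p(84)=26543660, p(85)=30167357, p(86)=34262962, p(87)=38887673, p(88)=44108109, p(89)=49995925, p(90)=56634173, p(91)=64112359, p(92)=72533807, p(93)=82010177, p(94)=92669720, p(95)=104651419, p(96)=118114304, p(97)=133230930, p(98)=150198136, p(99)=169229875, p(100)=190569292, p(101)=214481126, p(102)=241265379, p(103)=271248950, p(104)=304801365, p(105)=342325709, p(106)=384276336, p(107)=431149389, p(108)=483502844, p(109)=541946240, p(110)=607163746, p(111)=679903203, p(112)=761002156, p(113)=851376628, p(114)=952050665, p(115)=1064144451, p(116)=1188908248, p(117)=1327710076, p(118)=1482074143, p(119)=1653668665, p(120)=1844349560, p(121)=2056148051, p(122)=2291320912, p(123)=2552338241, p(124)=2841940500, p(125)=3163127352, p(126)=3519222692, p(127)=3913864295, p(128)=4351078600, p(129)=4835271870, p(130)=5371315400, p(131)=5964539504, p(132)=6620830889, p(133)=7346629512, p(134)=8149040695, p(135)=9035836076, p(136)=10015581680, p(137)=11097645016, p(138)=12292341831, p(139)=13610949895, p(140)=15065878135, p(141)=16670689208, p(142)=18440293320, p(143)=20390982757, p(144)=22540654445, p(145)=24908858009, p(146)=27517052599, p(147)=30388671978, p(148)=33549419497, p(149)=37027355200, p(150)=40853235313, p(151)=45060624582, p(152)=49686288421, p(153)=54770336324, p(154)=60356673280, p(155)=66493182097, p(156)=73232243759, p(157)=80630964769, p(158)=88751778802, p(159)=97662728555, p(160)=107438159466, p(161)=118159068427, p(162)=129913904637, p(163)=142798995930, p(164)=156919475295, p(165)=172389800255, p(166)=189334822579, p(167)=207890420102, p(168)=228204732751, p(169)=250438925115, p(170)=274768617130, p(171)=301384802048, p(172)=330495499613, p(173)=362326859895, p(174)=397125074750, p(175)=435157697830, p(176)=476715857290, p(177)=522115831195, p(178)=571701605655, p(179)=625846753120, p(180)=684957390936.
Final step: p(181) = p(180) + p(179) - p(176) - p(174) + p(169) + p(166) - p(159) - p(155) + p(146) + p(141) - p(130) - p(124) + p(111) + p(104) - p(89) - p(81) + p(64) + p(55) - p(36) - p(26) + p(5)
= 684957390936 + 625846753120 - 476715857290 - 397125074750 + 250438925115 + 189334822579 - 97662728555 - 66493182097 + 27517052599 + 16670689208 - 5371315400 - 2841940500 + 679903203 + 304801365 - 49995925 - 18004327 + 1741630 + 451276 - 17977 - 2436 + 7
= 749474411781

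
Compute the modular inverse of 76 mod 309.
61

gcd(76, 309) = 1, so the inverse exists.
Extended Euclidean algorithm on (309, 76):
309 = 4 × 76 + 5  ⟹  5 = (1)·309 + (-4)·76
76 = 15 × 5 + 1  ⟹  1 = (-15)·309 + (61)·76
So (61)·76 ≡ 1 (mod 309), i.e. 76^(-1) ≡ 61 (mod 309).
Check: 76 × 61 = 4636 ≡ 1 (mod 309)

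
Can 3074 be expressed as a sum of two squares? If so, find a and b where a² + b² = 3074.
7² + 55² (a=7, b=55)

Factorization: 3074 = 2 × 29 × 53
By Fermat: n is sum of two squares iff every prime p ≡ 3 (mod 4) appears to even power.
All primes ≡ 3 (mod 4) appear to even power.
Search a = 0, 1, 2, … for 3074 - a² a perfect square: first hit at a = 7: 3074 - 49 = 3025 = 55².
3074 = 7² + 55² = 49 + 3025 ✓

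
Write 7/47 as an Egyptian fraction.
1/7 + 1/165 + 1/54285

Greedy algorithm:
7/47: ceiling(47/7) = 7, use 1/7
2/329: ceiling(329/2) = 165, use 1/165
1/54285: ceiling(54285/1) = 54285, use 1/54285
Result: 7/47 = 1/7 + 1/165 + 1/54285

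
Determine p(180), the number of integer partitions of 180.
684957390936

p(n) counts ways to write n as a sum of positive integers (order ignored).
Euler's pentagonal recurrence: p(k) = p(k-1) + p(k-2) - p(k-5) - p(k-7) + p(k-12) + p(k-15) - ... (offsets j(3j∓1)/2, signs ++--, p(0)=1, p(<0)=0).
DP table for k = 0..179: p(0)=1, p(1)=1, p(2)=2, p(3)=3, p(4)=5, p(5)=7, p(6)=11, p(7)=15, p(8)=22, p(9)=30, p(10)=42, p(11)=56, p(12)=77, p(13)=101, p(14)=135, p(15)=176, p(16)=231, p(17)=297, p(18)=385, p(19)=490, p(20)=627, p(21)=792, p(22)=1002, p(23)=1255, p(24)=1575, p(25)=1958, p(26)=2436, p(27)=3010, p(28)=3718, p(29)=4565, p(30)=5604, p(31)=6842, p(32)=8349, p(33)=10143, p(34)=12310, p(35)=14883, p(36)=17977, p(37)=21637, p(38)=26015, p(39)=31185, p(40)=37338, p(41)=44583, p(42)=53174, p(43)=63261, p(44)=75175, p(45)=89134, p(46)=105558, p(47)=124754, p(48)=147273, p(49)=173525, p(50)=204226, p(51)=239943, p(52)=281589, p(53)=329931, p(54)=386155, p(55)=451276, p(56)=526823, p(57)=614154, p(58)=715220, p(59)=831820, p(60)=966467, p(61)=1121505, p(62)=1300156, p(63)=1505499, p(64)=1741630, p(65)=2012558, p(66)=2323520, p(67)=2679689, p(68)=3087735, p(69)=3554345, p(70)=4087968, p(71)=4697205, p(72)=5392783, p(73)=6185689, p(74)=7089500, p(75)=8118264, p(76)=9289091, p(77)=10619863, p(78)=12132164, p(79)=13848650, p(80)=15796476, p(81)=18004327, p(82)=20506255, p(83)=23338469, p(84)=26543660, p(85)=30167357, p(86)=34262962, p(87)=38887673, p(88)=44108109, p(89)=49995925, p(90)=56634173, p(91)=64112359, p(92)=72533807, p(93)=82010177, p(94)=92669720, p(95)=104651419, p(96)=118114304, p(97)=133230930, p(98)=150198136, p(99)=169229875, p(100)=190569292, p(101)=214481126, p(102)=241265379, p(103)=271248950, p(104)=304801365, p(105)=342325709, p(106)=384276336, p(107)=431149389, p(108)=483502844, p(109)=541946240, p(110)=607163746, p(111)=679903203, p(112)=761002156, p(113)=851376628, p(114)=952050665, p(115)=1064144451, p(116)=1188908248, p(117)=1327710076, p(118)=1482074143, p(119)=1653668665, p(120)=1844349560, p(121)=2056148051, p(122)=2291320912, p(123)=2552338241, p(124)=2841940500, p(125)=3163127352, p(126)=3519222692, p(127)=3913864295, p(128)=4351078600, p(129)=4835271870, p(130)=5371315400, p(131)=5964539504, p(132)=6620830889, p(133)=7346629512, p(134)=8149040695, p(135)=9035836076, p(136)=10015581680, p(137)=11097645016, p(138)=12292341831, p(139)=13610949895, p(140)=15065878135, p(141)=16670689208, p(142)=18440293320, p(143)=20390982757, p(144)=22540654445, p(145)=24908858009, p(146)=27517052599, p(147)=30388671978, p(148)=33549419497, p(149)=37027355200, p(150)=40853235313, p(151)=45060624582, p(152)=49686288421, p(153)=54770336324, p(154)=60356673280, p(155)=66493182097, p(156)=73232243759, p(157)=80630964769, p(158)=88751778802, p(159)=97662728555, p(160)=107438159466, p(161)=118159068427, p(162)=129913904637, p(163)=142798995930, p(164)=156919475295, p(165)=172389800255, p(166)=189334822579, p(167)=207890420102, p(168)=228204732751, p(169)=250438925115, p(170)=274768617130, p(171)=301384802048, p(172)=330495499613, p(173)=362326859895, p(174)=397125074750, p(175)=435157697830, p(176)=476715857290, p(177)=522115831195, p(178)=571701605655, p(179)=625846753120.
Final step: p(180) = p(179) + p(178) - p(175) - p(173) + p(168) + p(165) - p(158) - p(154) + p(145) + p(140) - p(129) - p(123) + p(110) + p(103) - p(88) - p(80) + p(63) + p(54) - p(35) - p(25) + p(4)
= 625846753120 + 571701605655 - 435157697830 - 362326859895 + 228204732751 + 172389800255 - 88751778802 - 60356673280 + 24908858009 + 15065878135 - 4835271870 - 2552338241 + 607163746 + 271248950 - 44108109 - 15796476 + 1505499 + 386155 - 14883 - 1958 + 5
= 684957390936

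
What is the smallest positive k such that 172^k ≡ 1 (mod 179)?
89

179 is prime, so ord(172) divides φ(179) = 178.
Divisors of 178: 1, 2, 89, 178.
Repeated squaring: 172^1 ≡ 172, 172^2 ≡ 49, 172^4 ≡ 74, 172^8 ≡ 106, 172^16 ≡ 138, 172^32 ≡ 70, 172^64 ≡ 67, 172^128 ≡ 14 (mod 179).
Test 172^d mod 179 for each divisor d in increasing order:
172^1 ≡ 172
172^2 ≡ 49
172^89 = 172^64·172^16·172^8·172^1 ≡ 1  ← first divisor giving 1
The order is 89.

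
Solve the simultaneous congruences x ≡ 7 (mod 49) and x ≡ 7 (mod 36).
7

Using Chinese Remainder Theorem:
M = 49 × 36 = 1764
M1 = 36, M2 = 49
y1 = 36^(-1) mod 49 = 15
y2 = 49^(-1) mod 36 = 25
x = (7×36×15 + 7×49×25) mod 1764 = 7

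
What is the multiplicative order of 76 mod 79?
39

79 is prime, so ord(76) divides φ(79) = 78.
Divisors of 78: 1, 2, 3, 6, 13, 26, 39, 78.
Repeated squaring: 76^1 ≡ 76, 76^2 ≡ 9, 76^4 ≡ 2, 76^8 ≡ 4, 76^16 ≡ 16, 76^32 ≡ 19, 76^64 ≡ 45 (mod 79).
Test 76^d mod 79 for each divisor d in increasing order:
76^1 ≡ 76
76^2 ≡ 9
76^3 = 76^2·76^1 ≡ 52
76^6 = 76^4·76^2 ≡ 18
76^13 = 76^8·76^4·76^1 ≡ 55
76^26 = 76^16·76^8·76^2 ≡ 23
76^39 = 76^32·76^4·76^2·76^1 ≡ 1  ← first divisor giving 1
The order is 39.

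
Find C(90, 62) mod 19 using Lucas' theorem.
9

Using Lucas' theorem:
Write n=90 and k=62 in base 19:
n in base 19: [4, 14]
k in base 19: [3, 5]
C(90,62) mod 19 = ∏ C(n_i, k_i) mod 19
Digit binomials (mod 19): C(4,3) = 4; C(14,5) = 2002 ≡ 7
Product: 4 × 7 = 28 ≡ 9 (mod 19)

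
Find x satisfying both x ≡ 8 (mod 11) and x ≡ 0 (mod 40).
360

Using Chinese Remainder Theorem:
M = 11 × 40 = 440
M1 = 40, M2 = 11
y1 = 40^(-1) mod 11 = 8
y2 = 11^(-1) mod 40 = 11
x = (8×40×8 + 0×11×11) mod 440 = 360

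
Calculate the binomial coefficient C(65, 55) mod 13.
0

Using Lucas' theorem:
Write n=65 and k=55 in base 13:
n in base 13: [5, 0]
k in base 13: [4, 3]
C(65,55) mod 13 = ∏ C(n_i, k_i) mod 13
Digit binomials (mod 13): C(5,4) = 5; C(0,3) = 0 (k_i > n_i)
Product: 5 × 0 = 0 ≡ 0 (mod 13)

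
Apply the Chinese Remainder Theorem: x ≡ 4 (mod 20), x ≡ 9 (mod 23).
124

Using Chinese Remainder Theorem:
M = 20 × 23 = 460
M1 = 23, M2 = 20
y1 = 23^(-1) mod 20 = 7
y2 = 20^(-1) mod 23 = 15
x = (4×23×7 + 9×20×15) mod 460 = 124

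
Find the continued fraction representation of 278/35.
[7; 1, 16, 2]

Euclidean algorithm steps:
278 = 7 × 35 + 33
35 = 1 × 33 + 2
33 = 16 × 2 + 1
2 = 2 × 1 + 0
Continued fraction: [7; 1, 16, 2]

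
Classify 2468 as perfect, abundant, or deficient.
deficient

Proper divisors of 2468: sum = 1 + 2 + 4 + 617 + 1234 = 1858
Since 1858 < 2468, 2468 is deficient.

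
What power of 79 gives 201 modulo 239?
136

Baby-step giant-step with step n = ⌈√239⌉ = 16.
Baby steps 79^j mod 239 (j:value) for j=0..15: 0:1, 1:79, 2:27, 3:221, 4:12, 5:231, 6:85, 7:23, 8:144, 9:143, 10:64, 11:37, 12:55, 13:43, 14:51, 15:205.
Giant-step multiplier: 79^(-16) ≡ 79^(238-16) = 79^222 ≡ 109 (mod 239).
Giant steps γ_i = 201·109^i mod 239: γ_0=201, γ_1=160, γ_2=232, γ_3=193, γ_4=5, γ_5=67, γ_6=133, γ_7=157, γ_8=144 (in table at j=8).
x = i·n + j = 8·16 + 8 = 136.
Check: 79^136 ≡ 201 (mod 239).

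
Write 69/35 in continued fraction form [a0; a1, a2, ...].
[1; 1, 34]

Euclidean algorithm steps:
69 = 1 × 35 + 34
35 = 1 × 34 + 1
34 = 34 × 1 + 0
Continued fraction: [1; 1, 34]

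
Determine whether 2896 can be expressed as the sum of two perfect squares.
36² + 40² (a=36, b=40)

Factorization: 2896 = 2^4 × 181
By Fermat: n is sum of two squares iff every prime p ≡ 3 (mod 4) appears to even power.
All primes ≡ 3 (mod 4) appear to even power.
Search a = 0, 1, 2, … for 2896 - a² a perfect square: first hit at a = 36: 2896 - 1296 = 1600 = 40².
2896 = 36² + 40² = 1296 + 1600 ✓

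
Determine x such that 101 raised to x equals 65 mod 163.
156

Baby-step giant-step with step n = ⌈√163⌉ = 13.
Baby steps 101^j mod 163 (j:value) for j=0..12: 0:1, 1:101, 2:95, 3:141, 4:60, 5:29, 6:158, 7:147, 8:14, 9:110, 10:26, 11:18, 12:25.
Giant-step multiplier: 101^(-13) ≡ 101^(162-13) = 101^149 ≡ 108 (mod 163).
Giant steps γ_i = 65·108^i mod 163: γ_0=65, γ_1=11, γ_2=47, γ_3=23, γ_4=39, γ_5=137, γ_6=126, γ_7=79, γ_8=56, γ_9=17, γ_10=43, γ_11=80, γ_12=1 (in table at j=0).
x = i·n + j = 12·13 + 0 = 156.
Check: 101^156 ≡ 65 (mod 163).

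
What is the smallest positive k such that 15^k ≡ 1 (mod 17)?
8

17 is prime, so ord(15) divides φ(17) = 16.
Divisors of 16: 1, 2, 4, 8, 16.
Repeated squaring: 15^1 ≡ 15, 15^2 ≡ 4, 15^4 ≡ 16, 15^8 ≡ 1, 15^16 ≡ 1 (mod 17).
Test 15^d mod 17 for each divisor d in increasing order:
15^1 ≡ 15
15^2 ≡ 4
15^4 ≡ 16
15^8 ≡ 1  ← first divisor giving 1
The order is 8.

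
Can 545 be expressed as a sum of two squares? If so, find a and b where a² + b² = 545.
4² + 23² (a=4, b=23)

Factorization: 545 = 5 × 109
By Fermat: n is sum of two squares iff every prime p ≡ 3 (mod 4) appears to even power.
All primes ≡ 3 (mod 4) appear to even power.
Search a = 0, 1, 2, … for 545 - a² a perfect square: first hit at a = 4: 545 - 16 = 529 = 23².
545 = 4² + 23² = 16 + 529 ✓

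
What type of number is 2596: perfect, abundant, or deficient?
deficient

Proper divisors of 2596: sum = 1 + 2 + 4 + 11 + 22 + 44 + 59 + 118 + 236 + 649 + 1298 = 2444
Since 2444 < 2596, 2596 is deficient.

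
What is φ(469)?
396

469 = 7 × 67
φ(n) = n × ∏(1 - 1/p) for each prime p dividing n
φ(469) = 469 × (1 - 1/7) × (1 - 1/67) = 396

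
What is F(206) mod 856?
801

Matrix identity: Q^n = [[F_(n+1), F_n], [F_n, F_(n-1)]] with Q = [[1,1],[1,0]].
n = 206 = 11001110₂. Square-and-multiply, entries mod 856:
Q^1 = [[1,1],[1,0]]
Q^3 = (Q^1)²·Q = [[3,2],[2,1]]
Q^6 = (Q^3)² = [[13,8],[8,5]]
Q^12 = (Q^6)² = [[233,144],[144,89]]
Q^25 = (Q^12)²·Q = [[697,553],[553,144]]
Q^51 = (Q^25)²·Q = [[83,674],[674,265]]
Q^103 = (Q^51)²·Q = [[645,637],[637,8]]
Q^206 = (Q^103)² = [[34,801],[801,89]]
F_206 mod 856 = Q^206[0][1] = 801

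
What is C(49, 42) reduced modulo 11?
0

Using Lucas' theorem:
Write n=49 and k=42 in base 11:
n in base 11: [4, 5]
k in base 11: [3, 9]
C(49,42) mod 11 = ∏ C(n_i, k_i) mod 11
Digit binomials (mod 11): C(4,3) = 4; C(5,9) = 0 (k_i > n_i)
Product: 4 × 0 = 0 ≡ 0 (mod 11)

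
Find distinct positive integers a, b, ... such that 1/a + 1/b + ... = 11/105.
1/10 + 1/210

Greedy algorithm:
11/105: ceiling(105/11) = 10, use 1/10
1/210: ceiling(210/1) = 210, use 1/210
Result: 11/105 = 1/10 + 1/210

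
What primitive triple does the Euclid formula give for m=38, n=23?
(915, 1748, 1973)

Euclid's formula: a = m² - n², b = 2mn, c = m² + n²
m = 38, n = 23
a = 38² - 23² = 1444 - 529 = 915
b = 2 × 38 × 23 = 1748
c = 38² + 23² = 1444 + 529 = 1973
Verification: 915² + 1748² = 837225 + 3055504 = 3892729 = 1973² ✓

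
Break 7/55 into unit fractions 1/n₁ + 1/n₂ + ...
1/8 + 1/440

Greedy algorithm:
7/55: ceiling(55/7) = 8, use 1/8
1/440: ceiling(440/1) = 440, use 1/440
Result: 7/55 = 1/8 + 1/440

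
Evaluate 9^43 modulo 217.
142

Repeated squaring. Binary of 43 = 101011.
9^1 ≡ 9 (mod 217); 9^2 ≡ 81 (mod 217); 9^4 ≡ 51 (mod 217); 9^8 ≡ 214 (mod 217); 9^16 ≡ 9 (mod 217); 9^32 ≡ 81 (mod 217)
9^43 = 9^1 × 9^2 × 9^8 × 9^32 ≡ 142 (mod 217)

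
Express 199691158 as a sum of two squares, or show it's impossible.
Not possible

Factorization: 199691158 = 2 × 29 × 151^3
By Fermat: n is sum of two squares iff every prime p ≡ 3 (mod 4) appears to even power.
Prime(s) ≡ 3 (mod 4) with odd exponent: [(151, 3)]
Therefore 199691158 cannot be expressed as a² + b².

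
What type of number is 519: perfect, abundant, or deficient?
deficient

Proper divisors of 519: sum = 1 + 3 + 173 = 177
Since 177 < 519, 519 is deficient.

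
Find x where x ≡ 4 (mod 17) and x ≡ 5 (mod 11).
38

Using Chinese Remainder Theorem:
M = 17 × 11 = 187
M1 = 11, M2 = 17
y1 = 11^(-1) mod 17 = 14
y2 = 17^(-1) mod 11 = 2
x = (4×11×14 + 5×17×2) mod 187 = 38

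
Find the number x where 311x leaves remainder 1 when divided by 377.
337

gcd(311, 377) = 1, so the inverse exists.
Extended Euclidean algorithm on (377, 311):
377 = 1 × 311 + 66  ⟹  66 = (1)·377 + (-1)·311
311 = 4 × 66 + 47  ⟹  47 = (-4)·377 + (5)·311
66 = 1 × 47 + 19  ⟹  19 = (5)·377 + (-6)·311
47 = 2 × 19 + 9  ⟹  9 = (-14)·377 + (17)·311
19 = 2 × 9 + 1  ⟹  1 = (33)·377 + (-40)·311
So (-40)·311 ≡ 1 (mod 377), i.e. 311^(-1) ≡ -40 ≡ 337 (mod 377).
Check: 311 × 337 = 104807 ≡ 1 (mod 377)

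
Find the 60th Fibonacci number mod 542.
390

Matrix identity: Q^n = [[F_(n+1), F_n], [F_n, F_(n-1)]] with Q = [[1,1],[1,0]].
n = 60 = 111100₂. Square-and-multiply, entries mod 542:
Q^1 = [[1,1],[1,0]]
Q^3 = (Q^1)²·Q = [[3,2],[2,1]]
Q^7 = (Q^3)²·Q = [[21,13],[13,8]]
Q^15 = (Q^7)²·Q = [[445,68],[68,377]]
Q^30 = (Q^15)² = [[483,70],[70,413]]
Q^60 = (Q^30)² = [[251,390],[390,403]]
F_60 mod 542 = Q^60[0][1] = 390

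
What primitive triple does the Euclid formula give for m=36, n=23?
(767, 1656, 1825)

Euclid's formula: a = m² - n², b = 2mn, c = m² + n²
m = 36, n = 23
a = 36² - 23² = 1296 - 529 = 767
b = 2 × 36 × 23 = 1656
c = 36² + 23² = 1296 + 529 = 1825
Verification: 767² + 1656² = 588289 + 2742336 = 3330625 = 1825² ✓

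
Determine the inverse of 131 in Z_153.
146

gcd(131, 153) = 1, so the inverse exists.
Extended Euclidean algorithm on (153, 131):
153 = 1 × 131 + 22  ⟹  22 = (1)·153 + (-1)·131
131 = 5 × 22 + 21  ⟹  21 = (-5)·153 + (6)·131
22 = 1 × 21 + 1  ⟹  1 = (6)·153 + (-7)·131
So (-7)·131 ≡ 1 (mod 153), i.e. 131^(-1) ≡ -7 ≡ 146 (mod 153).
Check: 131 × 146 = 19126 ≡ 1 (mod 153)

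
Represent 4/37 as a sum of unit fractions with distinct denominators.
1/10 + 1/124 + 1/22940

Greedy algorithm:
4/37: ceiling(37/4) = 10, use 1/10
3/370: ceiling(370/3) = 124, use 1/124
1/22940: ceiling(22940/1) = 22940, use 1/22940
Result: 4/37 = 1/10 + 1/124 + 1/22940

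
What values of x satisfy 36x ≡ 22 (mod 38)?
x ≡ 8 (mod 19)

gcd(36, 38) = 2, which divides 22, so solutions exist.
Divide through by 2: 18x ≡ 11 (mod 19).
Find 18^(-1) mod 19 by the extended Euclidean algorithm:
19 = 1 × 18 + 1  ⟹  1 = (1)·19 + (-1)·18
So (-1)·18 ≡ 1 (mod 19), i.e. 18^(-1) ≡ -1 ≡ 18 (mod 19).
x ≡ 18 × 11 = 198 ≡ 8 (mod 19).
Check: 36 × 8 = 288 ≡ 22 (mod 38).
x ≡ 8 (mod 19), giving 2 solutions mod 38.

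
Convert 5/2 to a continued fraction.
[2; 2]

Euclidean algorithm steps:
5 = 2 × 2 + 1
2 = 2 × 1 + 0
Continued fraction: [2; 2]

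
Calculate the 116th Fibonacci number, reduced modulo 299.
3

Matrix identity: Q^n = [[F_(n+1), F_n], [F_n, F_(n-1)]] with Q = [[1,1],[1,0]].
n = 116 = 1110100₂. Square-and-multiply, entries mod 299:
Q^1 = [[1,1],[1,0]]
Q^3 = (Q^1)²·Q = [[3,2],[2,1]]
Q^7 = (Q^3)²·Q = [[21,13],[13,8]]
Q^14 = (Q^7)² = [[12,78],[78,233]]
Q^29 = (Q^14)²·Q = [[222,248],[248,273]]
Q^58 = (Q^29)² = [[158,170],[170,287]]
Q^116 = (Q^58)² = [[44,3],[3,41]]
F_116 mod 299 = Q^116[0][1] = 3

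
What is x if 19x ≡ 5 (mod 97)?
x ≡ 36 (mod 97)

gcd(19, 97) = 1, which divides 5, so solutions exist.
Find 19^(-1) mod 97 by the extended Euclidean algorithm:
97 = 5 × 19 + 2  ⟹  2 = (1)·97 + (-5)·19
19 = 9 × 2 + 1  ⟹  1 = (-9)·97 + (46)·19
So (46)·19 ≡ 1 (mod 97), i.e. 19^(-1) ≡ 46 (mod 97).
x ≡ 46 × 5 = 230 ≡ 36 (mod 97).
Check: 19 × 36 = 684 ≡ 5 (mod 97).
Unique solution: x ≡ 36 (mod 97)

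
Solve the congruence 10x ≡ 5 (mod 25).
x ≡ 3 (mod 5)

gcd(10, 25) = 5, which divides 5, so solutions exist.
Divide through by 5: 2x ≡ 1 (mod 5).
Find 2^(-1) mod 5 by the extended Euclidean algorithm:
5 = 2 × 2 + 1  ⟹  1 = (1)·5 + (-2)·2
So (-2)·2 ≡ 1 (mod 5), i.e. 2^(-1) ≡ -2 ≡ 3 (mod 5).
x ≡ 3 × 1 = 3 ≡ 3 (mod 5).
Check: 10 × 3 = 30 ≡ 5 (mod 25).
x ≡ 3 (mod 5), giving 5 solutions mod 25.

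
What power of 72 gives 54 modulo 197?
96

Baby-step giant-step with step n = ⌈√197⌉ = 15.
Baby steps 72^j mod 197 (j:value) for j=0..14: 0:1, 1:72, 2:62, 3:130, 4:101, 5:180, 6:155, 7:128, 8:154, 9:56, 10:92, 11:123, 12:188, 13:140, 14:33.
Giant-step multiplier: 72^(-15) ≡ 72^(196-15) = 72^181 ≡ 115 (mod 197).
Giant steps γ_i = 54·115^i mod 197: γ_0=54, γ_1=103, γ_2=25, γ_3=117, γ_4=59, γ_5=87, γ_6=155 (in table at j=6).
x = i·n + j = 6·15 + 6 = 96.
Check: 72^96 ≡ 54 (mod 197).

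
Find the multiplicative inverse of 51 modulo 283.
111

gcd(51, 283) = 1, so the inverse exists.
Extended Euclidean algorithm on (283, 51):
283 = 5 × 51 + 28  ⟹  28 = (1)·283 + (-5)·51
51 = 1 × 28 + 23  ⟹  23 = (-1)·283 + (6)·51
28 = 1 × 23 + 5  ⟹  5 = (2)·283 + (-11)·51
23 = 4 × 5 + 3  ⟹  3 = (-9)·283 + (50)·51
5 = 1 × 3 + 2  ⟹  2 = (11)·283 + (-61)·51
3 = 1 × 2 + 1  ⟹  1 = (-20)·283 + (111)·51
So (111)·51 ≡ 1 (mod 283), i.e. 51^(-1) ≡ 111 (mod 283).
Check: 51 × 111 = 5661 ≡ 1 (mod 283)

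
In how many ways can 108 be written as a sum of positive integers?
483502844

p(n) counts ways to write n as a sum of positive integers (order ignored).
Euler's pentagonal recurrence: p(k) = p(k-1) + p(k-2) - p(k-5) - p(k-7) + p(k-12) + p(k-15) - ... (offsets j(3j∓1)/2, signs ++--, p(0)=1, p(<0)=0).
DP table for k = 0..107: p(0)=1, p(1)=1, p(2)=2, p(3)=3, p(4)=5, p(5)=7, p(6)=11, p(7)=15, p(8)=22, p(9)=30, p(10)=42, p(11)=56, p(12)=77, p(13)=101, p(14)=135, p(15)=176, p(16)=231, p(17)=297, p(18)=385, p(19)=490, p(20)=627, p(21)=792, p(22)=1002, p(23)=1255, p(24)=1575, p(25)=1958, p(26)=2436, p(27)=3010, p(28)=3718, p(29)=4565, p(30)=5604, p(31)=6842, p(32)=8349, p(33)=10143, p(34)=12310, p(35)=14883, p(36)=17977, p(37)=21637, p(38)=26015, p(39)=31185, p(40)=37338, p(41)=44583, p(42)=53174, p(43)=63261, p(44)=75175, p(45)=89134, p(46)=105558, p(47)=124754, p(48)=147273, p(49)=173525, p(50)=204226, p(51)=239943, p(52)=281589, p(53)=329931, p(54)=386155, p(55)=451276, p(56)=526823, p(57)=614154, p(58)=715220, p(59)=831820, p(60)=966467, p(61)=1121505, p(62)=1300156, p(63)=1505499, p(64)=1741630, p(65)=2012558, p(66)=2323520, p(67)=2679689, p(68)=3087735, p(69)=3554345, p(70)=4087968, p(71)=4697205, p(72)=5392783, p(73)=6185689, p(74)=7089500, p(75)=8118264, p(76)=9289091, p(77)=10619863, p(78)=12132164, p(79)=13848650, p(80)=15796476, p(81)=18004327, p(82)=20506255, p(83)=23338469, p(84)=26543660, p(85)=30167357, p(86)=34262962, p(87)=38887673, p(88)=44108109, p(89)=49995925, p(90)=56634173, p(91)=64112359, p(92)=72533807, p(93)=82010177, p(94)=92669720, p(95)=104651419, p(96)=118114304, p(97)=133230930, p(98)=150198136, p(99)=169229875, p(100)=190569292, p(101)=214481126, p(102)=241265379, p(103)=271248950, p(104)=304801365, p(105)=342325709, p(106)=384276336, p(107)=431149389.
Final step: p(108) = p(107) + p(106) - p(103) - p(101) + p(96) + p(93) - p(86) - p(82) + p(73) + p(68) - p(57) - p(51) + p(38) + p(31) - p(16) - p(8)
= 431149389 + 384276336 - 271248950 - 214481126 + 118114304 + 82010177 - 34262962 - 20506255 + 6185689 + 3087735 - 614154 - 239943 + 26015 + 6842 - 231 - 22
= 483502844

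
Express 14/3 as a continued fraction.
[4; 1, 2]

Euclidean algorithm steps:
14 = 4 × 3 + 2
3 = 1 × 2 + 1
2 = 2 × 1 + 0
Continued fraction: [4; 1, 2]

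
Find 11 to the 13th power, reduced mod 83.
61

Repeated squaring. Binary of 13 = 1101.
11^1 ≡ 11 (mod 83); 11^2 ≡ 38 (mod 83); 11^4 ≡ 33 (mod 83); 11^8 ≡ 10 (mod 83)
11^13 = 11^1 × 11^4 × 11^8 ≡ 61 (mod 83)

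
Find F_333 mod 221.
119

Matrix identity: Q^n = [[F_(n+1), F_n], [F_n, F_(n-1)]] with Q = [[1,1],[1,0]].
n = 333 = 101001101₂. Square-and-multiply, entries mod 221:
Q^1 = [[1,1],[1,0]]
Q^2 = (Q^1)² = [[2,1],[1,1]]
Q^5 = (Q^2)²·Q = [[8,5],[5,3]]
Q^10 = (Q^5)² = [[89,55],[55,34]]
Q^20 = (Q^10)² = [[117,135],[135,203]]
Q^41 = (Q^20)²·Q = [[195,90],[90,105]]
Q^83 = (Q^41)²·Q = [[195,157],[157,38]]
Q^166 = (Q^83)² = [[131,116],[116,15]]
Q^333 = (Q^166)²·Q = [[38,119],[119,140]]
F_333 mod 221 = Q^333[0][1] = 119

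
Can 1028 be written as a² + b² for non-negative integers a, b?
2² + 32² (a=2, b=32)

Factorization: 1028 = 2^2 × 257
By Fermat: n is sum of two squares iff every prime p ≡ 3 (mod 4) appears to even power.
All primes ≡ 3 (mod 4) appear to even power.
Search a = 0, 1, 2, … for 1028 - a² a perfect square: first hit at a = 2: 1028 - 4 = 1024 = 32².
1028 = 2² + 32² = 4 + 1024 ✓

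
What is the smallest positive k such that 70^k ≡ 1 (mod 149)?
148

149 is prime, so ord(70) divides φ(149) = 148.
Divisors of 148: 1, 2, 4, 37, 74, 148.
Repeated squaring: 70^1 ≡ 70, 70^2 ≡ 132, 70^4 ≡ 140, 70^8 ≡ 81, 70^16 ≡ 5, 70^32 ≡ 25, 70^64 ≡ 29, 70^128 ≡ 96 (mod 149).
Test 70^d mod 149 for each divisor d in increasing order:
70^1 ≡ 70
70^2 ≡ 132
70^4 ≡ 140
70^37 = 70^32·70^4·70^1 ≡ 44
70^74 = 70^64·70^8·70^2 ≡ 148
70^148 = 70^128·70^16·70^4 ≡ 1  ← first divisor giving 1
The order is 148.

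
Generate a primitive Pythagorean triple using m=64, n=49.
(1695, 6272, 6497)

Euclid's formula: a = m² - n², b = 2mn, c = m² + n²
m = 64, n = 49
a = 64² - 49² = 4096 - 2401 = 1695
b = 2 × 64 × 49 = 6272
c = 64² + 49² = 4096 + 2401 = 6497
Verification: 1695² + 6272² = 2873025 + 39337984 = 42211009 = 6497² ✓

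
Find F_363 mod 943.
412

Matrix identity: Q^n = [[F_(n+1), F_n], [F_n, F_(n-1)]] with Q = [[1,1],[1,0]].
n = 363 = 101101011₂. Square-and-multiply, entries mod 943:
Q^1 = [[1,1],[1,0]]
Q^2 = (Q^1)² = [[2,1],[1,1]]
Q^5 = (Q^2)²·Q = [[8,5],[5,3]]
Q^11 = (Q^5)²·Q = [[144,89],[89,55]]
Q^22 = (Q^11)² = [[367,737],[737,573]]
Q^45 = (Q^22)²·Q = [[459,784],[784,618]]
Q^90 = (Q^45)² = [[212,383],[383,772]]
Q^181 = (Q^90)²·Q = [[819,204],[204,615]]
Q^363 = (Q^181)²·Q = [[618,412],[412,206]]
F_363 mod 943 = Q^363[0][1] = 412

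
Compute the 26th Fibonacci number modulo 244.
125

Matrix identity: Q^n = [[F_(n+1), F_n], [F_n, F_(n-1)]] with Q = [[1,1],[1,0]].
n = 26 = 11010₂. Square-and-multiply, entries mod 244:
Q^1 = [[1,1],[1,0]]
Q^3 = (Q^1)²·Q = [[3,2],[2,1]]
Q^6 = (Q^3)² = [[13,8],[8,5]]
Q^13 = (Q^6)²·Q = [[133,233],[233,144]]
Q^26 = (Q^13)² = [[242,125],[125,117]]
F_26 mod 244 = Q^26[0][1] = 125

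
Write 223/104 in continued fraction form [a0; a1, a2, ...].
[2; 6, 1, 14]

Euclidean algorithm steps:
223 = 2 × 104 + 15
104 = 6 × 15 + 14
15 = 1 × 14 + 1
14 = 14 × 1 + 0
Continued fraction: [2; 6, 1, 14]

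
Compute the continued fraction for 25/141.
[0; 5, 1, 1, 1, 3, 2]

Euclidean algorithm steps:
25 = 0 × 141 + 25
141 = 5 × 25 + 16
25 = 1 × 16 + 9
16 = 1 × 9 + 7
9 = 1 × 7 + 2
7 = 3 × 2 + 1
2 = 2 × 1 + 0
Continued fraction: [0; 5, 1, 1, 1, 3, 2]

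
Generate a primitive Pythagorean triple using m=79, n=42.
(4477, 6636, 8005)

Euclid's formula: a = m² - n², b = 2mn, c = m² + n²
m = 79, n = 42
a = 79² - 42² = 6241 - 1764 = 4477
b = 2 × 79 × 42 = 6636
c = 79² + 42² = 6241 + 1764 = 8005
Verification: 4477² + 6636² = 20043529 + 44036496 = 64080025 = 8005² ✓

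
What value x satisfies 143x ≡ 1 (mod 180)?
107

gcd(143, 180) = 1, so the inverse exists.
Extended Euclidean algorithm on (180, 143):
180 = 1 × 143 + 37  ⟹  37 = (1)·180 + (-1)·143
143 = 3 × 37 + 32  ⟹  32 = (-3)·180 + (4)·143
37 = 1 × 32 + 5  ⟹  5 = (4)·180 + (-5)·143
32 = 6 × 5 + 2  ⟹  2 = (-27)·180 + (34)·143
5 = 2 × 2 + 1  ⟹  1 = (58)·180 + (-73)·143
So (-73)·143 ≡ 1 (mod 180), i.e. 143^(-1) ≡ -73 ≡ 107 (mod 180).
Check: 143 × 107 = 15301 ≡ 1 (mod 180)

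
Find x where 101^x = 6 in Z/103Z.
61

Baby-step giant-step with step n = ⌈√103⌉ = 11.
Baby steps 101^j mod 103 (j:value) for j=0..10: 0:1, 1:101, 2:4, 3:95, 4:16, 5:71, 6:64, 7:78, 8:50, 9:3, 10:97.
Giant-step multiplier: 101^(-11) ≡ 101^(102-11) = 101^91 ≡ 43 (mod 103).
Giant steps γ_i = 6·43^i mod 103: γ_0=6, γ_1=52, γ_2=73, γ_3=49, γ_4=47, γ_5=64 (in table at j=6).
x = i·n + j = 5·11 + 6 = 61.
Check: 101^61 ≡ 6 (mod 103).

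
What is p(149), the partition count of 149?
37027355200

p(n) counts ways to write n as a sum of positive integers (order ignored).
Euler's pentagonal recurrence: p(k) = p(k-1) + p(k-2) - p(k-5) - p(k-7) + p(k-12) + p(k-15) - ... (offsets j(3j∓1)/2, signs ++--, p(0)=1, p(<0)=0).
DP table for k = 0..148: p(0)=1, p(1)=1, p(2)=2, p(3)=3, p(4)=5, p(5)=7, p(6)=11, p(7)=15, p(8)=22, p(9)=30, p(10)=42, p(11)=56, p(12)=77, p(13)=101, p(14)=135, p(15)=176, p(16)=231, p(17)=297, p(18)=385, p(19)=490, p(20)=627, p(21)=792, p(22)=1002, p(23)=1255, p(24)=1575, p(25)=1958, p(26)=2436, p(27)=3010, p(28)=3718, p(29)=4565, p(30)=5604, p(31)=6842, p(32)=8349, p(33)=10143, p(34)=12310, p(35)=14883, p(36)=17977, p(37)=21637, p(38)=26015, p(39)=31185, p(40)=37338, p(41)=44583, p(42)=53174, p(43)=63261, p(44)=75175, p(45)=89134, p(46)=105558, p(47)=124754, p(48)=147273, p(49)=173525, p(50)=204226, p(51)=239943, p(52)=281589, p(53)=329931, p(54)=386155, p(55)=451276, p(56)=526823, p(57)=614154, p(58)=715220, p(59)=831820, p(60)=966467, p(61)=1121505, p(62)=1300156, p(63)=1505499, p(64)=1741630, p(65)=2012558, p(66)=2323520, p(67)=2679689, p(68)=3087735, p(69)=3554345, p(70)=4087968, p(71)=4697205, p(72)=5392783, p(73)=6185689, p(74)=7089500, p(75)=8118264, p(76)=9289091, p(77)=10619863, p(78)=12132164, p(79)=13848650, p(80)=15796476, p(81)=18004327, p(82)=20506255, p(83)=23338469, p(84)=26543660, p(85)=30167357, p(86)=34262962, p(87)=38887673, p(88)=44108109, p(89)=49995925, p(90)=56634173, p(91)=64112359, p(92)=72533807, p(93)=82010177, p(94)=92669720, p(95)=104651419, p(96)=118114304, p(97)=133230930, p(98)=150198136, p(99)=169229875, p(100)=190569292, p(101)=214481126, p(102)=241265379, p(103)=271248950, p(104)=304801365, p(105)=342325709, p(106)=384276336, p(107)=431149389, p(108)=483502844, p(109)=541946240, p(110)=607163746, p(111)=679903203, p(112)=761002156, p(113)=851376628, p(114)=952050665, p(115)=1064144451, p(116)=1188908248, p(117)=1327710076, p(118)=1482074143, p(119)=1653668665, p(120)=1844349560, p(121)=2056148051, p(122)=2291320912, p(123)=2552338241, p(124)=2841940500, p(125)=3163127352, p(126)=3519222692, p(127)=3913864295, p(128)=4351078600, p(129)=4835271870, p(130)=5371315400, p(131)=5964539504, p(132)=6620830889, p(133)=7346629512, p(134)=8149040695, p(135)=9035836076, p(136)=10015581680, p(137)=11097645016, p(138)=12292341831, p(139)=13610949895, p(140)=15065878135, p(141)=16670689208, p(142)=18440293320, p(143)=20390982757, p(144)=22540654445, p(145)=24908858009, p(146)=27517052599, p(147)=30388671978, p(148)=33549419497.
Final step: p(149) = p(148) + p(147) - p(144) - p(142) + p(137) + p(134) - p(127) - p(123) + p(114) + p(109) - p(98) - p(92) + p(79) + p(72) - p(57) - p(49) + p(32) + p(23) - p(4)
= 33549419497 + 30388671978 - 22540654445 - 18440293320 + 11097645016 + 8149040695 - 3913864295 - 2552338241 + 952050665 + 541946240 - 150198136 - 72533807 + 13848650 + 5392783 - 614154 - 173525 + 8349 + 1255 - 5
= 37027355200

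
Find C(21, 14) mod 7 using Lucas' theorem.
3

Using Lucas' theorem:
Write n=21 and k=14 in base 7:
n in base 7: [3, 0]
k in base 7: [2, 0]
C(21,14) mod 7 = ∏ C(n_i, k_i) mod 7
Digit binomials (mod 7): C(3,2) = 3; C(0,0) = 1
Product: 3 × 1 = 3 ≡ 3 (mod 7)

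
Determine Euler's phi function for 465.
240

465 = 3 × 5 × 31
φ(n) = n × ∏(1 - 1/p) for each prime p dividing n
φ(465) = 465 × (1 - 1/3) × (1 - 1/5) × (1 - 1/31) = 240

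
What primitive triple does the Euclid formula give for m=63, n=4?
(3953, 504, 3985)

Euclid's formula: a = m² - n², b = 2mn, c = m² + n²
m = 63, n = 4
a = 63² - 4² = 3969 - 16 = 3953
b = 2 × 63 × 4 = 504
c = 63² + 4² = 3969 + 16 = 3985
Verification: 3953² + 504² = 15626209 + 254016 = 15880225 = 3985² ✓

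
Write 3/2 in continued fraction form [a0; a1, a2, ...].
[1; 2]

Euclidean algorithm steps:
3 = 1 × 2 + 1
2 = 2 × 1 + 0
Continued fraction: [1; 2]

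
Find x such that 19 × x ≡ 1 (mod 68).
43

gcd(19, 68) = 1, so the inverse exists.
Extended Euclidean algorithm on (68, 19):
68 = 3 × 19 + 11  ⟹  11 = (1)·68 + (-3)·19
19 = 1 × 11 + 8  ⟹  8 = (-1)·68 + (4)·19
11 = 1 × 8 + 3  ⟹  3 = (2)·68 + (-7)·19
8 = 2 × 3 + 2  ⟹  2 = (-5)·68 + (18)·19
3 = 1 × 2 + 1  ⟹  1 = (7)·68 + (-25)·19
So (-25)·19 ≡ 1 (mod 68), i.e. 19^(-1) ≡ -25 ≡ 43 (mod 68).
Check: 19 × 43 = 817 ≡ 1 (mod 68)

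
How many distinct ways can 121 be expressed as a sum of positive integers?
2056148051

p(n) counts ways to write n as a sum of positive integers (order ignored).
Euler's pentagonal recurrence: p(k) = p(k-1) + p(k-2) - p(k-5) - p(k-7) + p(k-12) + p(k-15) - ... (offsets j(3j∓1)/2, signs ++--, p(0)=1, p(<0)=0).
DP table for k = 0..120: p(0)=1, p(1)=1, p(2)=2, p(3)=3, p(4)=5, p(5)=7, p(6)=11, p(7)=15, p(8)=22, p(9)=30, p(10)=42, p(11)=56, p(12)=77, p(13)=101, p(14)=135, p(15)=176, p(16)=231, p(17)=297, p(18)=385, p(19)=490, p(20)=627, p(21)=792, p(22)=1002, p(23)=1255, p(24)=1575, p(25)=1958, p(26)=2436, p(27)=3010, p(28)=3718, p(29)=4565, p(30)=5604, p(31)=6842, p(32)=8349, p(33)=10143, p(34)=12310, p(35)=14883, p(36)=17977, p(37)=21637, p(38)=26015, p(39)=31185, p(40)=37338, p(41)=44583, p(42)=53174, p(43)=63261, p(44)=75175, p(45)=89134, p(46)=105558, p(47)=124754, p(48)=147273, p(49)=173525, p(50)=204226, p(51)=239943, p(52)=281589, p(53)=329931, p(54)=386155, p(55)=451276, p(56)=526823, p(57)=614154, p(58)=715220, p(59)=831820, p(60)=966467, p(61)=1121505, p(62)=1300156, p(63)=1505499, p(64)=1741630, p(65)=2012558, p(66)=2323520, p(67)=2679689, p(68)=3087735, p(69)=3554345, p(70)=4087968, p(71)=4697205, p(72)=5392783, p(73)=6185689, p(74)=7089500, p(75)=8118264, p(76)=9289091, p(77)=10619863, p(78)=12132164, p(79)=13848650, p(80)=15796476, p(81)=18004327, p(82)=20506255, p(83)=23338469, p(84)=26543660, p(85)=30167357, p(86)=34262962, p(87)=38887673, p(88)=44108109, p(89)=49995925, p(90)=56634173, p(91)=64112359, p(92)=72533807, p(93)=82010177, p(94)=92669720, p(95)=104651419, p(96)=118114304, p(97)=133230930, p(98)=150198136, p(99)=169229875, p(100)=190569292, p(101)=214481126, p(102)=241265379, p(103)=271248950, p(104)=304801365, p(105)=342325709, p(106)=384276336, p(107)=431149389, p(108)=483502844, p(109)=541946240, p(110)=607163746, p(111)=679903203, p(112)=761002156, p(113)=851376628, p(114)=952050665, p(115)=1064144451, p(116)=1188908248, p(117)=1327710076, p(118)=1482074143, p(119)=1653668665, p(120)=1844349560.
Final step: p(121) = p(120) + p(119) - p(116) - p(114) + p(109) + p(106) - p(99) - p(95) + p(86) + p(81) - p(70) - p(64) + p(51) + p(44) - p(29) - p(21) + p(4)
= 1844349560 + 1653668665 - 1188908248 - 952050665 + 541946240 + 384276336 - 169229875 - 104651419 + 34262962 + 18004327 - 4087968 - 1741630 + 239943 + 75175 - 4565 - 792 + 5
= 2056148051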